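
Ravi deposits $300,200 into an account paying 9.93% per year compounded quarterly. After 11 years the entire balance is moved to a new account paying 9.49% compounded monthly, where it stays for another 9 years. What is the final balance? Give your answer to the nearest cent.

$2,067,615.90

After 11 years at 9.93%: 300,200 × 2.941624905137 ≈ 883,075.7965.
Then 9 years at 9.49%: 883,075.7965 × 2.341379877797 ≈ 2,067,615.9005.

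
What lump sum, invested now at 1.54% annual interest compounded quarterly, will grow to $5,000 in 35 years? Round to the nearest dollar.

$2,920

Growth factor = (1 + 0.00385)^140 ≈ 1.712518477.
P = 5,000/1.712518477 ≈ 2,919.6765.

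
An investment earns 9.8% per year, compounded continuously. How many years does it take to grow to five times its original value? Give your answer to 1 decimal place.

16.4 years

e^(0.098t) = 5, so 0.098t = ln 5 ≈ 1.6094.
t ≈ 1.6094/0.098 ≈ 16.4228.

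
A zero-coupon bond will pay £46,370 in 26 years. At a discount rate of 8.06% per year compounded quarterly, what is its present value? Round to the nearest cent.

Periodic rate = 8.06%/4 = 0.02015; 104 periods.
P = 46,370/(1 + 0.02015)^104 ≈ 46,370/7.9626848205 ≈ 5,823.4127.

£5,823.41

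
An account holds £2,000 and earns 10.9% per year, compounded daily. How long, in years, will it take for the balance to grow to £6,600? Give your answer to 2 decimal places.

10.96 years

We need (1 + 0.00029863)^(365t) = 3.3, so 365t = ln 3.3 / ln 1.000299 ≈ 3998.5942.
t ≈ 3998.5942/365 = 10.9551 years.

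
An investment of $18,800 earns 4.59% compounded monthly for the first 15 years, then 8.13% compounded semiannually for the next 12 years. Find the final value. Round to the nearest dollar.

After 15 years at 4.59%: 18,800 × 1.9881142808 ≈ 37,376.5485.
Then 12 years at 8.13%: 37,376.5485 × 2.6020313544 ≈ 97,254.9511.

$97,255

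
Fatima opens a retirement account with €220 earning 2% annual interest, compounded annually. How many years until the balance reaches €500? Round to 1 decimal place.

We need (1 + 0.02)^t = 2.2727, so t = ln 2.2727 / ln 1.02 ≈ 41.4582.

41.5 years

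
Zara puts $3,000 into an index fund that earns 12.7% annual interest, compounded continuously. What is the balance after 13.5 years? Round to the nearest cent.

A = P·e^(rt) = 3,000·e^(0.127·13.5) = 3,000·e^1.7145.
e^1.7145 ≈ 5.5538978691, so A ≈ 16,661.6936.

$16,661.69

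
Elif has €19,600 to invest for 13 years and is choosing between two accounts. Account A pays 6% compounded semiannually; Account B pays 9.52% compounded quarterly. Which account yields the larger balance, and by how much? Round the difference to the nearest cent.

A: (1 + 0.03)^26 ≈ 2.1565912675, so 19,600 × 2.1565912675 ≈ 42,269.1888.
B: (1 + 0.0238)^52 ≈ 3.3977115863, so 19,600 × 3.3977115863 ≈ 66,595.1471.
Difference ≈ 24,325.9582 in favor of B.

Account B, by €24,325.96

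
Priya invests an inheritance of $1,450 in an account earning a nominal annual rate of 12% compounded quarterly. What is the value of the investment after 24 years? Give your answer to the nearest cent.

$24,759.48

Growth factor = (1 + 0.03)^96 ≈ 17.075505594.
A ≈ 1,450 × 17.075505594 ≈ 24,759.4831.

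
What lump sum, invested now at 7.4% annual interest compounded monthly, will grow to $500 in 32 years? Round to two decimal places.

Growth factor = (1 + 0.074/12)^384 ≈ 10.5986702.
P = 500/10.5986702 ≈ 47.1757.

$47.18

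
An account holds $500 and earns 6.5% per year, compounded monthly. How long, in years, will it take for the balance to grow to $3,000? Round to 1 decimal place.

27.6 years

We need (1 + 0.00541667)^(12t) = 6, so 12t = ln 6 / ln 1.005417 ≈ 331.6814.
t ≈ 331.6814/12 = 27.6401 years.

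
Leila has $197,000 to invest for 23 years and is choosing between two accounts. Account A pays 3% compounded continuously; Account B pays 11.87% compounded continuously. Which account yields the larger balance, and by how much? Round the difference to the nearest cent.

A: e^(0.03·23) = e^0.69 ≈ 1.99371553324, so 197,000 × 1.99371553324 ≈ 392,761.9600.
B: e^(0.1187·23) = e^2.7301 ≈ 15.33442038528, so 197,000 × 15.33442038528 ≈ 3,020,880.8159.
Difference ≈ 2,628,118.8559 in favor of B.

Account B, by $2,628,118.86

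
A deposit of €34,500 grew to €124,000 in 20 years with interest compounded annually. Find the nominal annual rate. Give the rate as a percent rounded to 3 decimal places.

6.606%

(1 + r)^20 = 124,000/34,500 = 3.5942.
1 + r = 3.5942^(1/20) ≈ 1.066056, so r ≈ 0.0660563.
r ≈ 6.60563%.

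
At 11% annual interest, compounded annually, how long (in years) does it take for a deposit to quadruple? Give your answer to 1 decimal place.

(1 + 0.11)^t = 4.
t = ln 4 / ln(1 + 0.11) ≈ 1.3863/0.10436 ≈ 13.2838.

13.3 years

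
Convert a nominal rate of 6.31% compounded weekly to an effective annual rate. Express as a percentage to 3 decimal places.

EAR = (1 + 6.31%/52)^52 − 1 = (1 + 0.00121346)^52 − 1.
(1 + 0.00121346)^52 ≈ 1.065093, so EAR ≈ 6.50926%.

6.509%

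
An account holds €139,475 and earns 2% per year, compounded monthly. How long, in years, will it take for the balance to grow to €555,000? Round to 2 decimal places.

69.11 years

We need (1 + 0.00166667)^(12t) = 3.9792, so 12t = ln 3.9792 / ln 1.001667 ≈ 829.3400.
t ≈ 829.3400/12 = 69.1117 years.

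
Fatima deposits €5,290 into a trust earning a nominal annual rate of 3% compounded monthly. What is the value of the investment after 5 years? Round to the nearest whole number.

Growth factor = (1 + 0.0025)^60 ≈ 1.161616782.
A ≈ 5,290 × 1.161616782 ≈ 6,144.9528.

€6,145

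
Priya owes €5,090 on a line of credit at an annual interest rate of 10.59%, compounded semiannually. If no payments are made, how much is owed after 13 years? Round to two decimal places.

€19,467.91

Growth factor = (1 + 0.05295)^26 ≈ 3.8247360744.
A ≈ 5,090 × 3.8247360744 ≈ 19,467.9066.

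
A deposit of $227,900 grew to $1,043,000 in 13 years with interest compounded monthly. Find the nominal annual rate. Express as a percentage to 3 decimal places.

11.757%

The 156-period growth factor is 1,043,000/227,900 = 4.57657.
r/12 = 4.57657^(1/156) − 1 ≈ 0.00979736, so r ≈ 12·0.00979736 = 11.75683%.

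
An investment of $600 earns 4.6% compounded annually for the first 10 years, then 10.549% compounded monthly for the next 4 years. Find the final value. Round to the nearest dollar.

$1,432

Phase 1: 600·(1 + 0.046)^10 ≈ 940.7367.
Phase 2: 940.7367·(1 + 0.10549/12)^48 ≈ 1,431.9314.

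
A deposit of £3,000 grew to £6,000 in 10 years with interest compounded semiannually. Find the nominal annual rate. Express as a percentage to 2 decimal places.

(1 + r/2)^20 = 6,000/3,000 = 2.
1 + r/2 = 2^(1/20) ≈ 1.035265, so r/2 ≈ 0.0352649.
r ≈ 2·0.0352649 = 7.05298%.

7.05%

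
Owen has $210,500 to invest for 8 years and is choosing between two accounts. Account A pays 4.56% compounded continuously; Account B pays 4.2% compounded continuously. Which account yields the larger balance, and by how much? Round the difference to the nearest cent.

A: e^(0.0456·8) = e^0.3648 ≈ 1.44022593416, so 210,500 × 1.44022593416 ≈ 303,167.5591.
B: e^(0.042·8) = e^0.336 ≈ 1.39933902481, so 210,500 × 1.39933902481 ≈ 294,560.8647.
Difference ≈ 8,606.6944 in favor of A.

Account A, by $8,606.69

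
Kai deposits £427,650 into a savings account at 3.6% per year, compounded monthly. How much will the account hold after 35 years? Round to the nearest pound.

Periodic rate = 3.6%/12 = 0.003; periods = 12·35 = 420.
A = 427,650·(1 + 0.003)^420 ≈ 427,650·3.518778004468 ≈ 1,504,805.4136.

£1,504,805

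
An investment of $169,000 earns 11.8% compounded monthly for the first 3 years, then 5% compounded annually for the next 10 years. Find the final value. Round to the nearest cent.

Phase 1: 169,000·(1 + 0.118/12)^36 ≈ 240,367.6296.
Phase 2: 240,367.6296·(1 + 0.05)^10 ≈ 391,533.5403.

$391,533.54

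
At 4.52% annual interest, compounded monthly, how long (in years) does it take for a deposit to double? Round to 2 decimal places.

15.36 years

(1 + 0.00376667)^(12t) = 2.
12t = ln 2 / ln(1 + 0.00376667) ≈ 0.69315/0.00375959 ≈ 184.3677.
t ≈ 15.3640.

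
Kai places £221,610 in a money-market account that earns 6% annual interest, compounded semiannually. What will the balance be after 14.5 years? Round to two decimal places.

Growth factor = (1 + 0.03)^29 ≈ 2.35656550601.
A ≈ 221,610 × 2.35656550601 ≈ 522,238.4818.

£522,238.48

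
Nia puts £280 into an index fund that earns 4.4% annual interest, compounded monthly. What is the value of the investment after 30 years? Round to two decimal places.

Periodic rate = 4.4%/12 = 0.00366667; periods = 12·30 = 360.
A = 280·(1 + 0.044/12)^360 ≈ 280·3.734395281 ≈ 1,045.6307.

£1,045.63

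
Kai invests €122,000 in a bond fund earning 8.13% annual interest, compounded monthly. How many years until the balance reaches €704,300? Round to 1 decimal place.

21.6 years

(1 + 0.006775)^(12t) = 704,300/122,000 = 5.773.
12t·ln(1 + 0.006775) = ln(5.773); 12t = 1.7532/0.00675215 ≈ 259.6481.
t ≈ 21.6373 years.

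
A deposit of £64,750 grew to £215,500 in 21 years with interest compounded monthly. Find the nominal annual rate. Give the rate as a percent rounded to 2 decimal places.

5.74%

The 252-period growth factor is 215,500/64,750 = 3.32819.
r/12 = 3.32819^(1/252) − 1 ≈ 0.00478294, so r ≈ 12·0.00478294 = 5.73953%.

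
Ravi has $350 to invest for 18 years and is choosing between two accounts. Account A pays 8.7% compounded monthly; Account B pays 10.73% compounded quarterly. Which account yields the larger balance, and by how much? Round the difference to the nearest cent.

Account B, by $687.85

Account A growth factor: (1 + 0.00725)^216 ≈ 4.760489691; balance ≈ 1,666.1714.
Account B growth factor: (1 + 0.026825)^72 ≈ 6.725788978; balance ≈ 2,354.0261.
Account B is larger by 687.8548.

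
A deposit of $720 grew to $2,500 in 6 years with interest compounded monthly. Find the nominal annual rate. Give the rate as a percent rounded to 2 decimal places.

20.93%

(1 + r/12)^72 = 2,500/720 = 3.47222.
1 + r/12 = 3.47222^(1/72) ≈ 1.017439, so r/12 ≈ 0.0174391.
r ≈ 12·0.0174391 = 20.92696%.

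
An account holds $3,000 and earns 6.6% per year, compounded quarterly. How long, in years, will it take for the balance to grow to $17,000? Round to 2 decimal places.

26.50 years

(1 + 0.0165)^(4t) = 17,000/3,000 = 5.6667.
4t·ln(1 + 0.0165) = ln(5.6667); 4t = 1.7346/0.0163654 ≈ 105.9923.
t ≈ 26.4981 years.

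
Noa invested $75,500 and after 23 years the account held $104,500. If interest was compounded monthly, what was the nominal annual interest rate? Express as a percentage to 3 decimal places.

1.414%

The 276-period growth factor is 104,500/75,500 = 1.38411.
r/12 = 1.38411^(1/276) − 1 ≈ 0.00117843, so r ≈ 12·0.00117843 = 1.41411%.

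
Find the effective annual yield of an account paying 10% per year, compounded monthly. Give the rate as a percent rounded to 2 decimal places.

EAR = (1 + 10%/12)^12 − 1 = (1 + 0.00833333)^12 − 1.
(1 + 0.00833333)^12 ≈ 1.104713, so EAR ≈ 10.47131%.

10.47%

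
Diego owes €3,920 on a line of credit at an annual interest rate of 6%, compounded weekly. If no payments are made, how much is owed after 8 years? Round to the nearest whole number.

€6,333

Growth factor = (1 + 0.06/52)^416 ≈ 1.61562728.
A ≈ 3,920 × 1.61562728 ≈ 6,333.2589.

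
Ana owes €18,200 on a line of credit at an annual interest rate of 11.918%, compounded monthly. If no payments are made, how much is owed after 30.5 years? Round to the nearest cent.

€677,547.37

Periodic rate = 11.918%/12 = 0.00993167; periods = 12·30.5 = 366.
A = 18,200·(1 + 0.11918/12)^366 ≈ 18,200·37.2278775941 ≈ 677,547.3722.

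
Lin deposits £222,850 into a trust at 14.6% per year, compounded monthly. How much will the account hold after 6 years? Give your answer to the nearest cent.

Periodic rate = 14.6%/12 = 0.0121667; periods = 12·6 = 72.
A = 222,850·(1 + 0.146/12)^72 ≈ 222,850·2.38861531871 ≈ 532,302.9238.

£532,302.92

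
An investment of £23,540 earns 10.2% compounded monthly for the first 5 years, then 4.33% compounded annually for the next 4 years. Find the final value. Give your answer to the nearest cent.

£46,344.42

Phase 1: 23,540·(1 + 0.0085)^60 ≈ 39,116.5561.
Phase 2: 39,116.5561·(1 + 0.0433)^4 ≈ 46,344.4189.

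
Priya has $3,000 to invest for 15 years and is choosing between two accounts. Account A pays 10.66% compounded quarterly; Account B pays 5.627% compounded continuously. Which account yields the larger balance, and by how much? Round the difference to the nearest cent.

Account A growth factor: (1 + 0.02665)^60 ≈ 4.8455679633; balance ≈ 14,536.7039.
Account B growth factor: e^(0.05627·15) = e^0.84405 ≈ 2.325767286; balance ≈ 6,977.3019.
Account A is larger by 7,559.4020.

Account A, by $7,559.40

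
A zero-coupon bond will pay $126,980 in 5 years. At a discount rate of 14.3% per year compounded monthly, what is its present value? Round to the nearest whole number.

Growth factor = (1 + 0.143/12)^60 ≈ 2.03556482776.
P = 126,980/2.03556482776 ≈ 62,380.7202.

$62,381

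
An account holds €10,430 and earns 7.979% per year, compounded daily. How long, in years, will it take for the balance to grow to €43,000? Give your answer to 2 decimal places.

17.75 years

(1 + 0.000218603)^(365t) = 43,000/10,430 = 4.1227.
365t·ln(1 + 0.000218603) = ln(4.1227); 365t = 1.4165/0.000218579 ≈ 6480.5623.
t ≈ 17.7550 years.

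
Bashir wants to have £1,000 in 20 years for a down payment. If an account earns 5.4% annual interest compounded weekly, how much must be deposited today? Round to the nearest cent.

Periodic rate = 5.4%/52 = 0.00103846; 1040 periods.
P = 1,000/(1 + 0.054/52)^1040 ≈ 1,000/2.94302987 ≈ 339.7859.

£339.79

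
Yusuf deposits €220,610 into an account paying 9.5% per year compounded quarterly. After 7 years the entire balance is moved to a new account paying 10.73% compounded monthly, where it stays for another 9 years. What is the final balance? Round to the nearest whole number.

Phase 1: 220,610·(1 + 0.02375)^28 ≈ 425,652.1272.
Phase 2: 425,652.1272·(1 + 0.1073/12)^108 ≈ 1,113,240.5904.

€1,113,241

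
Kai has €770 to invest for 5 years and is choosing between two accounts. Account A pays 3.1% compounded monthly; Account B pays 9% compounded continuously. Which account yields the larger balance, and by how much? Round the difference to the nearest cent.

Account B, by €308.68

A: (1 + 0.031/12)^60 ≈ 1.16742461, so 770 × 1.16742461 ≈ 898.9170.
B: e^(0.09·5) = e^0.45 ≈ 1.568312185, so 770 × 1.568312185 ≈ 1,207.6004.
Difference ≈ 308.6834 in favor of B.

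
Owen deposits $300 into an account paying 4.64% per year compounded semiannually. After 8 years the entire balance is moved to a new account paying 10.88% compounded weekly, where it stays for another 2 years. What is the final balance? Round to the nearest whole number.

$538

After 8 years at 4.64%: 300 × 1.44333952 ≈ 433.0019.
Then 2 years at 10.88%: 433.0019 × 1.24280718 ≈ 538.1378.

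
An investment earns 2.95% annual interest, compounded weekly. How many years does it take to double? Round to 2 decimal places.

23.50 years

(1 + 0.000567308)^(52t) = 2.
52t = ln 2 / ln(1 + 0.000567308) ≈ 0.69315/0.000567147 ≈ 1222.1653.
t ≈ 23.5032.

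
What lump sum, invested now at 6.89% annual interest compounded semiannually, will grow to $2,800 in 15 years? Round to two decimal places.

$1,013.61

Growth factor = (1 + 0.03445)^30 ≈ 2.762390796.
P = 2,800/2.762390796 ≈ 1,013.6147.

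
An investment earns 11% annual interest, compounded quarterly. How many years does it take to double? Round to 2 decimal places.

(1 + 0.0275)^(4t) = 2.
4t = ln 2 / ln(1 + 0.0275) ≈ 0.69315/0.0271287 ≈ 25.5504.
t ≈ 6.3876.

6.39 years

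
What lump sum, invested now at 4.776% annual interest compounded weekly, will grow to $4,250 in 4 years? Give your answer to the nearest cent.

Periodic rate = 4.776%/52 = 0.000918462; 208 periods.
P = 4,250/(1 + 0.04776/52)^208 ≈ 4,250/1.210401741 ≈ 3,511.2309.

$3,511.23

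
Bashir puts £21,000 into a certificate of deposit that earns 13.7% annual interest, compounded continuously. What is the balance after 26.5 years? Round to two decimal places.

£792,365.23

A = P·e^(rt) = 21,000·e^(0.137·26.5) = 21,000·e^3.6305.
e^3.6305 ≈ 37.7316777404, so A ≈ 792,365.2325.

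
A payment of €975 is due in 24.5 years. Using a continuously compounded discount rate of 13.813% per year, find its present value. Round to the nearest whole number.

€33

P = A·e^(−rt) = 975·e^(−3.384185).
e^(−3.384185) ≈ 0.0339052639, so P ≈ 33.0576.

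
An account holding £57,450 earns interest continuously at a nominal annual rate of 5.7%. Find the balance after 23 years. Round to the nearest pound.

A = P·e^(rt) = 57,450·e^(0.057·23) = 57,450·e^1.311.
e^1.311 ≈ 3.70988173963, so A ≈ 213,132.7059.

£213,133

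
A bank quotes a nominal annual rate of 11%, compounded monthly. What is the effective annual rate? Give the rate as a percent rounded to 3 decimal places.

EAR = (1 + 11%/12)^12 − 1 = (1 + 0.00916667)^12 − 1.
(1 + 0.00916667)^12 ≈ 1.115719, so EAR ≈ 11.57188%.

11.572%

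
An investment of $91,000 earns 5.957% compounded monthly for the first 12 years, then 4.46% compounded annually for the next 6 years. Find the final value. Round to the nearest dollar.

$241,226

Phase 1: 91,000·(1 + 0.05957/12)^144 ≈ 185,662.6030.
Phase 2: 185,662.6030·(1 + 0.0446)^6 ≈ 241,226.2492.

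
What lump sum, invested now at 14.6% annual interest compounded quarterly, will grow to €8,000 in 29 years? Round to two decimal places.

€125.04

Growth factor = (1 + 0.0365)^116 ≈ 63.97930909.
P = 8,000/63.97930909 ≈ 125.0404.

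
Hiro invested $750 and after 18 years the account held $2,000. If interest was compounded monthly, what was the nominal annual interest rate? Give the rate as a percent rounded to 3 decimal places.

5.461%

The 216-period growth factor is 2,000/750 = 2.66667.
r/12 = 2.66667^(1/216) − 1 ≈ 0.0045512, so r ≈ 12·0.0045512 = 5.46144%.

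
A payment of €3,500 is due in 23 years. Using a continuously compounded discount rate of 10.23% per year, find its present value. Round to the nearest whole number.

€333

P = A·e^(−rt) = 3,500·e^(−2.3529).
e^(−2.3529) ≈ 0.09509299229, so P ≈ 332.8255.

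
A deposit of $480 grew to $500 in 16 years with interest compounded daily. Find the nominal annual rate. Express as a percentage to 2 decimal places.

0.26%

(1 + r/365)^5840 = 500/480 = 1.04167.
1 + r/365 = 1.04167^(1/5840) ≈ 1.000007, so r/365 ≈ 0.00000699009.
r ≈ 365·0.00000699009 = 0.25514%.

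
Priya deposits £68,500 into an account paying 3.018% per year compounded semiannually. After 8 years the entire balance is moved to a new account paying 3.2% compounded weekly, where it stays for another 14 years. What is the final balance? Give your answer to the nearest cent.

£136,228.34

Phase 1: 68,500·(1 + 0.01509)^16 ≈ 87,048.9150.
Phase 2: 87,048.9150·(1 + 0.032/52)^728 ≈ 136,228.3350.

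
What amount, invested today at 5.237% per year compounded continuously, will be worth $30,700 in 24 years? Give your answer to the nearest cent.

P = A·e^(−rt) = 30,700·e^(−1.25688).
e^(−1.25688) ≈ 0.2845404091, so P ≈ 8,735.3906.

$8,735.39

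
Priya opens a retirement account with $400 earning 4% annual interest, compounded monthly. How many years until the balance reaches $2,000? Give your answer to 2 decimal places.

40.30 years

(1 + 0.00333333)^(12t) = 2,000/400 = 5.
12t·ln(1 + 0.00333333) = ln(5); 12t = 1.6094/0.00332779 ≈ 483.6356.
t ≈ 40.3030 years.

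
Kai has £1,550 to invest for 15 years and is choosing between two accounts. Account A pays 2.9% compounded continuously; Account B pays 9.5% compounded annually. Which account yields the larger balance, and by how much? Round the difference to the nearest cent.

A: e^(0.029·15) = e^0.435 ≈ 1.544963059, so 1,550 × 1.544963059 ≈ 2,394.6927.
B: (1 + 0.095)^15 ≈ 3.901321918, so 1,550 × 3.901321918 ≈ 6,047.0490.
Difference ≈ 3,652.3562 in favor of B.

Account B, by £3,652.36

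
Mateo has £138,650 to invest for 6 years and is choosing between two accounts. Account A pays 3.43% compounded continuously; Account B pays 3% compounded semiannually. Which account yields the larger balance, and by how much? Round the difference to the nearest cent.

Account A, by £4,560.10

Account A growth factor: e^(0.0343·6) = e^0.2058 ≈ 1.22850747793; balance ≈ 170,332.5618.
Account B growth factor: (1 + 0.015)^12 ≈ 1.19561817146; balance ≈ 165,772.4595.
Account A is larger by 4,560.1023.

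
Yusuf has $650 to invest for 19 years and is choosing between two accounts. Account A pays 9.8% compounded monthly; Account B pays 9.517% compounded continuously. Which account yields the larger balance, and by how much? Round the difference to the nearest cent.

Account A growth factor: (1 + 0.098/12)^228 ≈ 6.388106975; balance ≈ 4,152.2695.
Account B growth factor: e^(0.09517·19) = e^1.80823 ≈ 6.099641506; balance ≈ 3,964.7670.
Account A is larger by 187.5026.

Account A, by $187.50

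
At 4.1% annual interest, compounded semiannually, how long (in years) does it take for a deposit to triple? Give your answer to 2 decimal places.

(1 + 0.0205)^(2t) = 3.
2t = ln 3 / ln(1 + 0.0205) ≈ 1.0986/0.0202927 ≈ 54.1383.
t ≈ 27.0691.

27.07 years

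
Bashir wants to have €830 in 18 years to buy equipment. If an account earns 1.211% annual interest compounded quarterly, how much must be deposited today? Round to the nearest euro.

€668

Growth factor = (1 + 0.0030275)^72 ≈ 1.24315276.
P = 830/1.24315276 ≈ 667.6573.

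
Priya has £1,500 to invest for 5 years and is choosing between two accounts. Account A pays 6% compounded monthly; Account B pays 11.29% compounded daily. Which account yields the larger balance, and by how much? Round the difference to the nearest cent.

Account A growth factor: (1 + 0.005)^60 ≈ 1.348850153; balance ≈ 2,023.2752.
Account B growth factor: (1 + 0.1129/365)^1825 ≈ 1.758414787; balance ≈ 2,637.6222.
Account B is larger by 614.3470.

Account B, by £614.35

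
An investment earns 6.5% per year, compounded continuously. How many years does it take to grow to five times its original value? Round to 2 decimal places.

24.76 years

e^(0.065t) = 5, so 0.065t = ln 5 ≈ 1.6094.
t ≈ 1.6094/0.065 ≈ 24.7606.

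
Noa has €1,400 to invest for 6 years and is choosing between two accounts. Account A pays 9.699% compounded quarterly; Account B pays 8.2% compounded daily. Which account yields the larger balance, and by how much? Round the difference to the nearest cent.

Account A growth factor: (1 + 0.0242475)^24 ≈ 1.777124696; balance ≈ 2,487.9746.
Account B growth factor: (1 + 0.082/365)^2190 ≈ 1.635493743; balance ≈ 2,289.6912.
Account A is larger by 198.2833.

Account A, by €198.28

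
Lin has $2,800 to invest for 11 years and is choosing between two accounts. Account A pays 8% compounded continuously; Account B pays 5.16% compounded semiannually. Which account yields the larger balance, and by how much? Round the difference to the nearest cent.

Account A, by $1,846.67

Account A growth factor: e^(0.08·11) = e^0.88 ≈ 2.410899706; balance ≈ 6,750.5192.
Account B growth factor: (1 + 0.0258)^22 ≈ 1.751375556; balance ≈ 4,903.8516.
Account A is larger by 1,846.6676.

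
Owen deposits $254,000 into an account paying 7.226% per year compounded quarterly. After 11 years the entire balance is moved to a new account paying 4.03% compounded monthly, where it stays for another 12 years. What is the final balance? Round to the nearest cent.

After 11 years at 7.226%: 254,000 × 2.19847895732 ≈ 558,413.6552.
Then 12 years at 4.03%: 558,413.6552 × 1.62058917032 ≈ 904,959.1221.

$904,959.12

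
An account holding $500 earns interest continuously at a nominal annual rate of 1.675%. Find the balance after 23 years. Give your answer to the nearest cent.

A = P·e^(rt) = 500·e^(0.01675·23) = 500·e^0.38525.
e^0.38525 ≈ 1.46998177, so A ≈ 734.9909.

$734.99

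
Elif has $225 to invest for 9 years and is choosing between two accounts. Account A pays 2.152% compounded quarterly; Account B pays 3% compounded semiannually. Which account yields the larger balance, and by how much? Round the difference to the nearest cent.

A: (1 + 0.00538)^36 ≈ 1.21307792, so 225 × 1.21307792 ≈ 272.9425.
B: (1 + 0.015)^18 ≈ 1.30734064, so 225 × 1.30734064 ≈ 294.1516.
Difference ≈ 21.2091 in favor of B.

Account B, by $21.21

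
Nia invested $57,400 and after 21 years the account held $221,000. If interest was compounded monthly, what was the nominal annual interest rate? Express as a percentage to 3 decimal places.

The 252-period growth factor is 221,000/57,400 = 3.85017.
r/12 = 3.85017^(1/252) − 1 ≈ 0.00536401, so r ≈ 12·0.00536401 = 6.43681%.

6.437%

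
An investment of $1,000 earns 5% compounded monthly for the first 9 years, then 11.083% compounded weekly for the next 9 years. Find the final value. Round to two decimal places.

$4,243.86

After 9 years at 5%: 1,000 × 1.566846649 ≈ 1,566.8466.
Then 9 years at 11.083%: 1,566.8466 × 2.708536714 ≈ 4,243.8617.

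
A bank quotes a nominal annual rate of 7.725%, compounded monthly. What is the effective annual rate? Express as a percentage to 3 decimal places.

8.004%

One year is 12 periods at 0.0064375 each: (1 + 0.0064375)^12 ≈ 1.080045.
EAR = 1.080045 − 1 ≈ 8.00447%.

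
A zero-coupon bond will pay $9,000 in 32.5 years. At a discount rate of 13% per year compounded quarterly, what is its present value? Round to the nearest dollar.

$141

Periodic rate = 13%/4 = 0.0325; 130 periods.
P = 9,000/(1 + 0.0325)^130 ≈ 9,000/63.93046197 ≈ 140.7780.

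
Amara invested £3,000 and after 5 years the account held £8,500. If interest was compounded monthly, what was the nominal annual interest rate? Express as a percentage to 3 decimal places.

21.011%

(1 + r/12)^60 = 8,500/3,000 = 2.83333.
1 + r/12 = 2.83333^(1/60) ≈ 1.017509, so r/12 ≈ 0.0175091.
r ≈ 12·0.0175091 = 21.01090%.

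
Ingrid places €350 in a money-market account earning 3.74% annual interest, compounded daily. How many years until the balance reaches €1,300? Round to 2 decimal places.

35.09 years

(1 + 0.000102466)^(365t) = 1,300/350 = 3.7143.
365t·ln(1 + 0.000102466) = ln(3.7143); 365t = 1.3122/0.000102461 ≈ 12806.7532.
t ≈ 35.0870 years.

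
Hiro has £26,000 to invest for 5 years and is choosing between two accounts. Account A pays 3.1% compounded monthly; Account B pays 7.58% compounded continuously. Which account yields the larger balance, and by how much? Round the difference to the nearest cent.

Account B, by £7,628.36

Account A growth factor: (1 + 0.031/12)^60 ≈ 1.1674246114; balance ≈ 30,353.0399.
Account B growth factor: e^(0.0758·5) = e^0.379 ≈ 1.4608230357; balance ≈ 37,981.3989.
Account B is larger by 7,628.3590.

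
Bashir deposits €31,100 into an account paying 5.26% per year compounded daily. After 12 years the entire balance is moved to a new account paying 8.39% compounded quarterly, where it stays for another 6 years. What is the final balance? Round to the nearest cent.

€96,212.15

Phase 1: 31,100·(1 + 0.0526/365)^4380 ≈ 58,461.1448.
Phase 2: 58,461.1448·(1 + 0.020975)^24 ≈ 96,212.1469.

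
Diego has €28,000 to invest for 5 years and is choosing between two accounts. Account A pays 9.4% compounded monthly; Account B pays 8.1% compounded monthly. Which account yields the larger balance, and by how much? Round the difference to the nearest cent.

Account A, by €2,794.49

A: (1 + 0.094/12)^60 ≈ 1.5970668431, so 28,000 × 1.5970668431 ≈ 44,717.8716.
B: (1 + 0.00675)^60 ≈ 1.4972637041, so 28,000 × 1.4972637041 ≈ 41,923.3837.
Difference ≈ 2,794.4879 in favor of A.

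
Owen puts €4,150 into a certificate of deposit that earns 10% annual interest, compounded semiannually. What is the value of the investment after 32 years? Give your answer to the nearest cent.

Growth factor = (1 + 0.05)^64 ≈ 22.704667199.
A ≈ 4,150 × 22.704667199 ≈ 94,224.3689.

€94,224.37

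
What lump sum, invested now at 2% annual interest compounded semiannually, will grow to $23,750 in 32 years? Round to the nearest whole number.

Periodic rate = 2%/2 = 0.01; 64 periods.
P = 23,750/(1 + 0.01)^64 ≈ 23,750/1.8904618695 ≈ 12,563.0675.

$12,563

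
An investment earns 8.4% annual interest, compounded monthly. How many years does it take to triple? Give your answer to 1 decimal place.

13.1 years

(1 + 0.007)^(12t) = 3.
12t = ln 3 / ln(1 + 0.007) ≈ 1.0986/0.00697561 ≈ 157.4933.
t ≈ 13.1244.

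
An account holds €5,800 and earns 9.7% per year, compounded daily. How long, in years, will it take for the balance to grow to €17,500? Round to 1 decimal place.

We need (1 + 0.000265753)^(365t) = 3.0172, so 365t = ln 3.0172 / ln 1.000266 ≈ 4156.0695.
t ≈ 4156.0695/365 = 11.3865 years.

11.4 years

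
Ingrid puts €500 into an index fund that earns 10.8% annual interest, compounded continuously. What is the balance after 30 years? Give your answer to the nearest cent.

€12,766.86

A = P·e^(rt) = 500·e^(0.108·30) = 500·e^3.24.
e^3.24 ≈ 25.533721747, so A ≈ 12,766.8609.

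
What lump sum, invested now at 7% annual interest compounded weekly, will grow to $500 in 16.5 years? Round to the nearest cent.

$157.65

Periodic rate = 7%/52 = 0.00134615; 858 periods.
P = 500/(1 + 0.07/52)^858 ≈ 500/3.17155909 ≈ 157.6512.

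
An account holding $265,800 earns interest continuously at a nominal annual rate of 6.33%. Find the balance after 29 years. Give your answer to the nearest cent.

$1,666,438.75

A = P·e^(rt) = 265,800·e^(0.0633·29) = 265,800·e^1.8357.
e^1.8357 ≈ 6.269521274654, so A ≈ 1,666,438.7548.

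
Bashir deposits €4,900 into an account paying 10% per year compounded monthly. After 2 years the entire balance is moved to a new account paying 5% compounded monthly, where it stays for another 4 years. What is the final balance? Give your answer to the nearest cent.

€7,300.85

After 2 years at 10%: 4,900 × 1.220390961 ≈ 5,979.9157.
Then 4 years at 5%: 5,979.9157 × 1.220895355 ≈ 7,300.8513.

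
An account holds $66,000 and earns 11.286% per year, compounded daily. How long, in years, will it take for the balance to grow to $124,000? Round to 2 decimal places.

We need (1 + 0.000309205)^(365t) = 1.8788, so 365t = ln 1.8788 / ln 1.000309 ≈ 2039.8226.
t ≈ 2039.8226/365 = 5.5886 years.

5.59 years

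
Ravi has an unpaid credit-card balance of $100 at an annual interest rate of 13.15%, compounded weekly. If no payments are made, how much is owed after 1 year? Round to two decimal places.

$114.03

Periodic rate = 13.15%/52 = 0.00252885; periods = 52·1 = 52.
A = 100·(1 + 0.1315/52)^52 ≈ 100·1.1403486 ≈ 114.0349.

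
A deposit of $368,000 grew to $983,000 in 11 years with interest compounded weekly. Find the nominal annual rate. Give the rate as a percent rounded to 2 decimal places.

8.94%

(1 + r/52)^572 = 983,000/368,000 = 2.6712.
1 + r/52 = 2.6712^(1/572) ≈ 1.001719, so r/52 ≈ 0.00171918.
r ≈ 52·0.00171918 = 8.93973%.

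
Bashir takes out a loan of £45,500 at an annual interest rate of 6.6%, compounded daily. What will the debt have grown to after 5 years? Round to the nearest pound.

Growth factor = (1 + 0.066/365)^1825 ≈ 1.3909266337.
A ≈ 45,500 × 1.3909266337 ≈ 63,287.1618.

£63,287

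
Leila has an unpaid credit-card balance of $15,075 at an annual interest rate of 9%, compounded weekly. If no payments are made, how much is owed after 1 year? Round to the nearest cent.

Periodic rate = 9%/52 = 0.00173077; periods = 52·1 = 52.
A = 15,075·(1 + 0.09/52)^52 ≈ 15,075·1.0940891659 ≈ 16,493.3942.

$16,493.39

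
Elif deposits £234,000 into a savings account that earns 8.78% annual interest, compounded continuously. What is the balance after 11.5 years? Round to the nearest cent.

£642,277.93

A = P·e^(rt) = 234,000·e^(0.0878·11.5) = 234,000·e^1.0097.
e^1.0097 ≈ 2.74477745825, so A ≈ 642,277.9252.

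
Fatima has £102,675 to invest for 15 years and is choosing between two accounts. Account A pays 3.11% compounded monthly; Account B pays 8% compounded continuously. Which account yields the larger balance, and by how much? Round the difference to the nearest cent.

A: (1 + 0.0311/12)^180 ≈ 1.5934421272, so 102,675 × 1.5934421272 ≈ 163,606.6704.
B: e^(0.08·15) = e^1.2 ≈ 3.32011692274, so 102,675 × 3.32011692274 ≈ 340,893.0050.
Difference ≈ 177,286.3346 in favor of B.

Account B, by £177,286.33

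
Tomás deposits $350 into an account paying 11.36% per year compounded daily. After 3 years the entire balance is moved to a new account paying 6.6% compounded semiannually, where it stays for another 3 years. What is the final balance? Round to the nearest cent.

$597.94

After 3 years at 11.36%: 350 × 1.40599745 ≈ 492.0991.
Then 3 years at 6.6%: 492.0991 × 1.21507176 ≈ 597.9357.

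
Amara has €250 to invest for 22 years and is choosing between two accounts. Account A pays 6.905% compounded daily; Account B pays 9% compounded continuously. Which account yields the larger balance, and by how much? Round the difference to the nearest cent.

Account B, by €668.82

Account A growth factor: (1 + 0.06905/365)^8030 ≈ 4.567455781; balance ≈ 1,141.8639.
Account B growth factor: e^(0.09·22) = e^1.98 ≈ 7.242742985; balance ≈ 1,810.6857.
Account B is larger by 668.8218.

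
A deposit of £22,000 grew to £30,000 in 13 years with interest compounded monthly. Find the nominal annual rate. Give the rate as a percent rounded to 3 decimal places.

(1 + r/12)^156 = 30,000/22,000 = 1.36364.
1 + r/12 = 1.36364^(1/156) ≈ 1.00199, so r/12 ≈ 0.00199015.
r ≈ 12·0.00199015 = 2.38818%.

2.388%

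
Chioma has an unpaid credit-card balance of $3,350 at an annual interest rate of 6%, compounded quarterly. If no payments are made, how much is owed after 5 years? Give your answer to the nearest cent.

Periodic rate = 6%/4 = 0.015; periods = 4·5 = 20.
A = 3,350·(1 + 0.015)^20 ≈ 3,350·1.346855007 ≈ 4,511.9643.

$4,511.96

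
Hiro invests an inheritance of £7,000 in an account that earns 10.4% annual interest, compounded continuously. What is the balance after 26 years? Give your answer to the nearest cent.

£104,575.59

A = P·e^(rt) = 7,000·e^(0.104·26) = 7,000·e^2.704.
e^2.704 ≈ 14.9393698485, so A ≈ 104,575.5889.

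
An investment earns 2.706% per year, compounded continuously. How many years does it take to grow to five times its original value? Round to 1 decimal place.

59.5 years

e^(0.02706t) = 5, so 0.02706t = ln 5 ≈ 1.6094.
t ≈ 1.6094/0.02706 ≈ 59.4766.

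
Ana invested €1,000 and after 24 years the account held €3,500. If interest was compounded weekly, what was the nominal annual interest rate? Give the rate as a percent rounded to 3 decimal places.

5.222%

The 1248-period growth factor is 3,500/1,000 = 3.5.
r/52 = 3.5^(1/1248) − 1 ≈ 0.00100432, so r ≈ 52·0.00100432 = 5.22247%.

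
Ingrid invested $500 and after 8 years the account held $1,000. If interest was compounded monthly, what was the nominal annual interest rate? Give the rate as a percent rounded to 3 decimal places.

(1 + r/12)^96 = 1,000/500 = 2.
1 + r/12 = 2^(1/96) ≈ 1.007246, so r/12 ≈ 0.00724641.
r ≈ 12·0.00724641 = 8.69569%.

8.696%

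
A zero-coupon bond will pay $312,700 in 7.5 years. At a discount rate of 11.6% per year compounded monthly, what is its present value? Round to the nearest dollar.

$131,555

Growth factor = (1 + 0.116/12)^90 ≈ 2.37695891522.
P = 312,700/2.37695891522 ≈ 131,554.6508.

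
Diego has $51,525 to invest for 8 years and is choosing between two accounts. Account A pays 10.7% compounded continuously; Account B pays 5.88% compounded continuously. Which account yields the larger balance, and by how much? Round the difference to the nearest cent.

Account A, by $38,803.10

A: e^(0.107·8) = e^0.856 ≈ 2.35372693103, so 51,525 × 2.35372693103 ≈ 121,275.7801.
B: e^(0.0588·8) = e^0.4704 ≈ 1.6006343189, so 51,525 × 1.6006343189 ≈ 82,472.6833.
Difference ≈ 38,803.0968 in favor of A.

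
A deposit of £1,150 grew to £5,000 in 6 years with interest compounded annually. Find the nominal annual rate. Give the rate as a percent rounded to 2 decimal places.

27.76%

(1 + r)^6 = 5,000/1,150 = 4.34783.
1 + r = 4.34783^(1/6) ≈ 1.277552, so r ≈ 0.277552.
r ≈ 27.75523%.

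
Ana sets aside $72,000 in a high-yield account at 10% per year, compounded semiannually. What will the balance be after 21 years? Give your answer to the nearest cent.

Periodic rate = 10%/2 = 0.05; periods = 2·21 = 42.
A = 72,000·(1 + 0.05)^42 ≈ 72,000·7.76158755512 ≈ 558,834.3040.

$558,834.30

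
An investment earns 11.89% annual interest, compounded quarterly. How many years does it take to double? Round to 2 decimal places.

5.92 years

(1 + 0.029725)^(4t) = 2.
4t = ln 2 / ln(1 + 0.029725) ≈ 0.69315/0.0292918 ≈ 23.6635.
t ≈ 5.9159.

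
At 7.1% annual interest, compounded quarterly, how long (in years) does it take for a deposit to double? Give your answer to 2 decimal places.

(1 + 0.01775)^(4t) = 2.
4t = ln 2 / ln(1 + 0.01775) ≈ 0.69315/0.0175943 ≈ 39.3961.
t ≈ 9.8490.

9.85 years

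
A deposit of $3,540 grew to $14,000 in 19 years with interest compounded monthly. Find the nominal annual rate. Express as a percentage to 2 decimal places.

(1 + r/12)^228 = 14,000/3,540 = 3.9548.
1 + r/12 = 3.9548^(1/228) ≈ 1.006049, so r/12 ≈ 0.00604862.
r ≈ 12·0.00604862 = 7.25834%.

7.26%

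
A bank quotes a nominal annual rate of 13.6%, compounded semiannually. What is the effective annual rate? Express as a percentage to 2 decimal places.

EAR = (1 + 13.6%/2)^2 − 1 = (1 + 0.068)^2 − 1.
(1 + 0.068)^2 ≈ 1.140624, so EAR ≈ 14.06240%.

14.06%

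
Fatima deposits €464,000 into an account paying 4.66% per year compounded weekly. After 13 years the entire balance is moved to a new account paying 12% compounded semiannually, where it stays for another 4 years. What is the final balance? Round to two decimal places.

Phase 1: 464,000·(1 + 0.0466/52)^676 ≈ 850,150.3951.
Phase 2: 850,150.3951·(1 + 0.06)^8 ≈ 1,355,010.5704.

€1,355,010.57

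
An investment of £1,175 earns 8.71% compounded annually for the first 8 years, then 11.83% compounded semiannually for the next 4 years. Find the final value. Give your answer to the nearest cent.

Phase 1: 1,175·(1 + 0.0871)^8 ≈ 2,291.8903.
Phase 2: 2,291.8903·(1 + 0.05915)^8 ≈ 3,629.5568.

£3,629.56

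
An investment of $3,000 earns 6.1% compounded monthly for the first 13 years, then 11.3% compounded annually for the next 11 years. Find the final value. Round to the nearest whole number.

$21,483

Phase 1: 3,000·(1 + 0.061/12)^156 ≈ 6,616.7450.
Phase 2: 6,616.7450·(1 + 0.113)^11 ≈ 21,482.8157.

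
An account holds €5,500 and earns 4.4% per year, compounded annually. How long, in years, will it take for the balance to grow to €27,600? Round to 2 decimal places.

(1 + 0.044)^t = 27,600/5,500 = 5.0182.
t·ln(1 + 0.044) = ln(5.0182); t = 1.6131/0.0430595 ≈ 37.4614.

37.46 years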